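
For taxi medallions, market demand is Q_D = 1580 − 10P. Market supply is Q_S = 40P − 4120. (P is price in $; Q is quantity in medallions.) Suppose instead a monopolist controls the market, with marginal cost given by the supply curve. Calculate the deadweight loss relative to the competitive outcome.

$2390.12

In inverse form: demand P = 158 − 0.1Q, supply P = 103 + 0.025Q.
Competitive equilibrium: 158 − 0.1Q = 103 + 0.025Q → Q* = 440, P* = 114.
Marginal revenue: MR = 158 − 0.2Q. Set MR = MC: 158 − 0.2Q = 103 + 0.025Q → Q_m = 244.44444.
Price P_m = 158 − 0.1·244.44444 = 133.55556; MC(Q_m) = 103 + 0.025·244.44444 = 109.11111.
Competitive Q* = 440, so ΔQ = 195.55556; wedge = 133.55556 − 109.11111 = 24.44445.
Welfare loss = ½ × 195.55556 × 24.44445 = $2390.12.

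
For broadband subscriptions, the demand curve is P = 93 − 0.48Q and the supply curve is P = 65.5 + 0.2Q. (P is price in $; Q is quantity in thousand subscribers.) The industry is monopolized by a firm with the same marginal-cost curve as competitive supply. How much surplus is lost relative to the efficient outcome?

Competitive equilibrium: 93 − 0.48Q = 65.5 + 0.2Q → Q* = 40.4412, P* = 73.5882.
Marginal revenue: MR = 93 − 0.96Q. Set MR = MC: 93 − 0.96Q = 65.5 + 0.2Q → Q_m = 23.7069.
Price P_m = 93 − 0.48·23.7069 = 81.6207; MC(Q_m) = 65.5 + 0.2·23.7069 = 70.2414.
Competitive Q* = 40.4412, so ΔQ = 16.7343; wedge = 81.6207 − 70.2414 = 11.3793.
DWL = ½ × 16.7343 × 11.3793 = $95.21 thousand.

$95.21 thousand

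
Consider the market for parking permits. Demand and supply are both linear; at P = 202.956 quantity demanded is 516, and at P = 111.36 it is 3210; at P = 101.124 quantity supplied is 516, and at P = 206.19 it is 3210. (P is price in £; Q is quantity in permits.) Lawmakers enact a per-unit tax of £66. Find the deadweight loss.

Demand slope = (111.36 − 202.956)/(3210 − 516) = −0.034, so P = 220.5 − 0.034Q.
Supply slope = (206.19 − 101.124)/(3210 − 516) = 0.039, so P = 81 + 0.039Q.
Competitive equilibrium: 220.5 − 0.034Q = 81 + 0.039Q → Q* = 1910.9589, P* = 155.5274.
With the tax, the buyer price exceeds the seller price by 66: (220.5 − 0.034Q) − (81 + 0.039Q) = 66 → Q' = 1006.8493.
ΔQ = 1910.9589 − 1006.8493 = 904.1096; the wedge equals the tax, 66.
Welfare loss = ½ × 904.1096 × 66 = £29835.62.

£29835.62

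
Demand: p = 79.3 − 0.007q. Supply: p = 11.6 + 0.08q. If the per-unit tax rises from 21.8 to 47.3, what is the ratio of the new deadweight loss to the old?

4.708

Competitive equilibrium: 79.3 − 0.007q = 11.6 + 0.08q → q* = 778.1609, p* = 73.8529.
For a per-unit tax t: Δq = t/0.087, so DWL = ½·t·(t/0.087) = t²/0.174.
At t = 21.8: DWL = 2731.264. At t = 47.3: DWL = 12857.989.
Ratio = (47.3/21.8)² = 4.708.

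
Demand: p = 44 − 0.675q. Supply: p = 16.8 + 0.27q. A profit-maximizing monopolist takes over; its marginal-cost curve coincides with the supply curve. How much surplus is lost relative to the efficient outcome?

67.96

Competitive equilibrium: 44 − 0.675q = 16.8 + 0.27q → q* = 28.7831, p* = 24.5714.
Marginal revenue: MR = 44 − 1.35q. Set MR = MC: 44 − 1.35q = 16.8 + 0.27q → q_m = 16.7901.
Price p_m = 44 − 0.675·16.7901 = 32.6667; MC(q_m) = 16.8 + 0.27·16.7901 = 21.3333.
Competitive q* = 28.7831, so Δq = 11.993; wedge = 32.6667 − 21.3333 = 11.3334.
Deadweight loss = ½ × 11.993 × 11.3334 = 67.96.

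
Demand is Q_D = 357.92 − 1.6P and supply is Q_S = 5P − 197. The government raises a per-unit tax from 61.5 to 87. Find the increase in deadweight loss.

2295

In inverse form: demand P = 223.7 − 0.625Q, supply P = 39.4 + 0.2Q.
Competitive equilibrium: 223.7 − 0.625Q = 39.4 + 0.2Q → Q* = 223.3939, P* = 84.0788.
For a per-unit tax t: ΔQ = t/0.825, so DWL = ½·t·(t/0.825) = t²/1.65.
At t = 61.5: DWL = 2292.273. At t = 87: DWL = 4587.273.
Increase = 4587.273 − 2292.273 = 2295.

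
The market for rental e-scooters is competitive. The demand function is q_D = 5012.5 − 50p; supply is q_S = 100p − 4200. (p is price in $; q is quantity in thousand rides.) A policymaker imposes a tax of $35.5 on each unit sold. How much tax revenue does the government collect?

In inverse form: demand p = 100.25 − 0.02q, supply p = 42 + 0.01q.
Competitive equilibrium: 100.25 − 0.02q = 42 + 0.01q → q* = 1941.6667, p* = 61.4167.
With the tax, the buyer price exceeds the seller price by 35.5: (100.25 − 0.02q) − (42 + 0.01q) = 35.5 → q' = 758.3333.
Tax revenue = 35.5 × 758.3333 = $26920.83 thousand.

$26920.83 thousand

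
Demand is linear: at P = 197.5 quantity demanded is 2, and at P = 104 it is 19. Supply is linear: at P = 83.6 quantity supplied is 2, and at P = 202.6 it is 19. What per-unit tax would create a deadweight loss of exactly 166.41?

Demand slope = (104 − 197.5)/(19 − 2) = −5.5, so P = 208.5 − 5.5Q.
Supply slope = (202.6 − 83.6)/(19 − 2) = 7, so P = 69.6 + 7Q.
Competitive equilibrium: 208.5 − 5.5Q = 69.6 + 7Q → Q* = 11.112, P* = 147.384.
A tax t gives ΔQ = t/12.5 and wedge t, so DWL = t²/25.
t²/25 = 166.41 → t² = 4160.25 → t = 64.5.

64.5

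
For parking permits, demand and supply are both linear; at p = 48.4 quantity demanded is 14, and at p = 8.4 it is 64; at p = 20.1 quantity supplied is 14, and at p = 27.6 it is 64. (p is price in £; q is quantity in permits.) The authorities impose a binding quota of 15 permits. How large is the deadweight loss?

£393.70

Demand slope = (8.4 − 48.4)/(64 − 14) = −0.8, so p = 59.6 − 0.8q.
Supply slope = (27.6 − 20.1)/(64 − 14) = 0.15, so p = 18 + 0.15q.
Competitive equilibrium: 59.6 − 0.8q = 18 + 0.15q → q* = 43.7895, p* = 24.5684.
At q = 15: demand price = 59.6 − 0.8·15 = 47.6; supply price = 18 + 0.15·15 = 20.25.
Δq = 43.7895 − 15 = 28.7895; wedge = 47.6 − 20.25 = 27.35.
Deadweight loss = ½ × 28.7895 × 27.35 = £393.70.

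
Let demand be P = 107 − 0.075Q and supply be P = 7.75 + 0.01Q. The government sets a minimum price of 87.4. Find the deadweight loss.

Competitive equilibrium: 107 − 0.075Q = 7.75 + 0.01Q → Q* = 1167.647059, P* = 19.426471.
At the floor P = 87.4, quantity demanded = (107 − 87.4)/0.075 = 261.333333.
Sellers' marginal cost at Q' = 261.333333: 7.75 + 0.01·261.333333 = 10.363333.
ΔQ = 1167.647059 − 261.333333 = 906.313726; wedge = 87.4 − 10.363333 = 77.036667.
Deadweight loss = ½ × 906.313726 × 77.036667 = 34909.69.

34909.69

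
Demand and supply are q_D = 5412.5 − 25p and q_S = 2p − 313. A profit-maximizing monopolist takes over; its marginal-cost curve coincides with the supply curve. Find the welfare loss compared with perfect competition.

In inverse form: demand p = 216.5 − 0.04q, supply p = 156.5 + 0.5q.
Competitive equilibrium: 216.5 − 0.04q = 156.5 + 0.5q → q* = 111.1111, p* = 212.0556.
Marginal revenue: MR = 216.5 − 0.08q. Set MR = MC: 216.5 − 0.08q = 156.5 + 0.5q → q_m = 103.4483.
Price p_m = 216.5 − 0.04·103.4483 = 212.3621; MC(q_m) = 156.5 + 0.5·103.4483 = 208.2242.
Competitive q* = 111.1111, so Δq = 7.6628; wedge = 212.3621 − 208.2242 = 4.1379.
DWL = ½ × 7.6628 × 4.1379 = 15.85.

15.85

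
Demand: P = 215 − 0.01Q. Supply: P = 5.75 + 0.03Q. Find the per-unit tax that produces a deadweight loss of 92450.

86

Competitive equilibrium: 215 − 0.01Q = 5.75 + 0.03Q → Q* = 5231.25, P* = 162.6875.
A tax t gives ΔQ = t/0.04 and wedge t, so DWL = t²/0.08.
t²/0.08 = 92450 → t² = 7396 → t = 86.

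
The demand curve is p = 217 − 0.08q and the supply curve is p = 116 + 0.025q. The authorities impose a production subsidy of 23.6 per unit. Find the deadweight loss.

2652.19

Competitive equilibrium: 217 − 0.08q = 116 + 0.025q → q* = 961.9048, p* = 140.0476.
The subsidy lowers effective supply by 23.6: p = 92.4 + 0.025q.
New quantity: 217 − 0.08q = 92.4 + 0.025q → q' = 1186.6667.
Overproduction Δq = 1186.6667 − 961.9048 = 224.7619; wedge = subsidy = 23.6.
Welfare loss = ½ × 224.7619 × 23.6 = 2652.19.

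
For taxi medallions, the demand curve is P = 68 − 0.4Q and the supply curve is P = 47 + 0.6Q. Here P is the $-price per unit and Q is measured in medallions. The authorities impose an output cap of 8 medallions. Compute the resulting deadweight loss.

Competitive equilibrium: 68 − 0.4Q = 47 + 0.6Q → Q* = 21, P* = 59.6.
At Q = 8: demand price = 68 − 0.4·8 = 64.8; supply price = 47 + 0.6·8 = 51.8.
ΔQ = 21 − 8 = 13; wedge = 64.8 − 51.8 = 13.
DWL = ½ × 13 × 13 = $84.50.

$84.50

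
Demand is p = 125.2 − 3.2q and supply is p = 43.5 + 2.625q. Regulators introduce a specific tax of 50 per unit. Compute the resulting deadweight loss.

214.59

Competitive equilibrium: 125.2 − 3.2q = 43.5 + 2.625q → q* = 14.0258, p* = 80.3176.
With the tax, the buyer price exceeds the seller price by 50: (125.2 − 3.2q) − (43.5 + 2.625q) = 50 → q' = 5.4421.
Δq = 14.0258 − 5.4421 = 8.5837; the wedge equals the tax, 50.
Deadweight loss = ½ × 8.5837 × 50 = 214.59.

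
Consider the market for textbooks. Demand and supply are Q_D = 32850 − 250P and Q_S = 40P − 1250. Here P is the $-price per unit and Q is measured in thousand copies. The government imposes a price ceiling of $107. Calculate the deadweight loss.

$2599.97 thousand

In inverse form: demand P = 131.4 − 0.004Q, supply P = 31.25 + 0.025Q.
Competitive equilibrium: 131.4 − 0.004Q = 31.25 + 0.025Q → Q* = 3453.4483, P* = 117.5862.
At the ceiling P = 107, quantity supplied = (107 − 31.25)/0.025 = 3030.
Willingness to pay at Q' = 3030: 131.4 − 0.004·3030 = 119.28.
ΔQ = 3453.4483 − 3030 = 423.4483; wedge = 119.28 − 107 = 12.28.
DWL = ½ × 423.4483 × 12.28 = $2599.97 thousand.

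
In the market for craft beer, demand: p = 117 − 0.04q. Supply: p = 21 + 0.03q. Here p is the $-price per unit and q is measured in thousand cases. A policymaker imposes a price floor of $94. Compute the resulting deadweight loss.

$22200.45 thousand

Competitive equilibrium: 117 − 0.04q = 21 + 0.03q → q* = 1371.4286, p* = 62.1429.
At the floor p = 94, quantity demanded = (117 − 94)/0.04 = 575.
Sellers' marginal cost at q' = 575: 21 + 0.03·575 = 38.25.
Δq = 1371.4286 − 575 = 796.4286; wedge = 94 − 38.25 = 55.75.
DWL = ½ × 796.4286 × 55.75 = $22200.45 thousand.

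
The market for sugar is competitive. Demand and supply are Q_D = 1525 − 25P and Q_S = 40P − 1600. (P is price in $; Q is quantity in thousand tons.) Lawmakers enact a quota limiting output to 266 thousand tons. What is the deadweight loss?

In inverse form: demand P = 61 − 0.04Q, supply P = 40 + 0.025Q.
Competitive equilibrium: 61 − 0.04Q = 40 + 0.025Q → Q* = 323.0769, P* = 48.0769.
At Q = 266: demand price = 61 − 0.04·266 = 50.36; supply price = 40 + 0.025·266 = 46.65.
ΔQ = 323.0769 − 266 = 57.0769; wedge = 50.36 − 46.65 = 3.71.
The triangle = ½ × 57.0769 × 3.71 = $105.88 thousand.

$105.88 thousand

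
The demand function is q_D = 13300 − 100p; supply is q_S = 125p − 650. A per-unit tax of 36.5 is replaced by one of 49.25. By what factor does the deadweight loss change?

1.821

In inverse form: demand p = 133 − 0.01q, supply p = 5.2 + 0.008q.
Competitive equilibrium: 133 − 0.01q = 5.2 + 0.008q → q* = 7100, p* = 62.
For a per-unit tax t: Δq = t/0.018, so DWL = ½·t·(t/0.018) = t²/0.036.
At t = 36.5: DWL = 37006.944. At t = 49.25: DWL = 67376.736.
Ratio = (49.25/36.5)² = 1.821.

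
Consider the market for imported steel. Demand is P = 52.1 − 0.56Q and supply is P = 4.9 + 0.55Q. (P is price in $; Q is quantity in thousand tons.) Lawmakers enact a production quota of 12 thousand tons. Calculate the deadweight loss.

Competitive equilibrium: 52.1 − 0.56Q = 4.9 + 0.55Q → Q* = 42.5225, P* = 28.2874.
At Q = 12: demand price = 52.1 − 0.56·12 = 45.38; supply price = 4.9 + 0.55·12 = 11.5.
ΔQ = 42.5225 − 12 = 30.5225; wedge = 45.38 − 11.5 = 33.88.
The triangle = ½ × 30.5225 × 33.88 = $517.05 thousand.

$517.05 thousand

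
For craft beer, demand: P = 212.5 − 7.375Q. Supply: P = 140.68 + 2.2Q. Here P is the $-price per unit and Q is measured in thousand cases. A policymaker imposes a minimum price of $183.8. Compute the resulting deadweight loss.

Competitive equilibrium: 212.5 − 7.375Q = 140.68 + 2.2Q → Q* = 7.5008, P* = 157.1817.
At the floor P = 183.8, quantity demanded = (212.5 − 183.8)/7.375 = 3.8915.
Sellers' marginal cost at Q' = 3.8915: 140.68 + 2.2·3.8915 = 149.2413.
ΔQ = 7.5008 − 3.8915 = 3.6093; wedge = 183.8 − 149.2413 = 34.5587.
The triangle = ½ × 3.6093 × 34.5587 = $62.37 thousand.

$62.37 thousand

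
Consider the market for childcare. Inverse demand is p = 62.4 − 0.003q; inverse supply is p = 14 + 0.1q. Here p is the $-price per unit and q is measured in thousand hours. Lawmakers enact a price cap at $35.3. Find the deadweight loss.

$3398.95 thousand

Competitive equilibrium: 62.4 − 0.003q = 14 + 0.1q → q* = 469.9029, p* = 60.9903.
At the ceiling p = 35.3, quantity supplied = (35.3 − 14)/0.1 = 213.
Willingness to pay at q' = 213: 62.4 − 0.003·213 = 61.761.
Δq = 469.9029 − 213 = 256.9029; wedge = 61.761 − 35.3 = 26.461.
The triangle = ½ × 256.9029 × 26.461 = $3398.95 thousand.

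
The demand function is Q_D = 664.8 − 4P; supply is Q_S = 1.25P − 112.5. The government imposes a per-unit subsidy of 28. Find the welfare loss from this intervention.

373.33

In inverse form: demand P = 166.2 − 0.25Q, supply P = 90 + 0.8Q.
Competitive equilibrium: 166.2 − 0.25Q = 90 + 0.8Q → Q* = 72.5714, P* = 148.0571.
The subsidy lowers effective supply by 28: P = 62 + 0.8Q.
New quantity: 166.2 − 0.25Q = 62 + 0.8Q → Q' = 99.2381.
Overproduction ΔQ = 99.2381 − 72.5714 = 26.6667; wedge = subsidy = 28.
Welfare loss = ½ × 26.6667 × 28 = 373.33.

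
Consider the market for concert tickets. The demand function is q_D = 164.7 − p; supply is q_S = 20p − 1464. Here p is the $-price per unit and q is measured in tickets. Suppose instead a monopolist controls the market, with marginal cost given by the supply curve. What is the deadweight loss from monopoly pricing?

$948.67

In inverse form: demand p = 164.7 − q, supply p = 73.2 + 0.05q.
Competitive equilibrium: 164.7 − q = 73.2 + 0.05q → q* = 87.1429, p* = 77.5571.
Marginal revenue: MR = 164.7 − 2q. Set MR = MC: 164.7 − 2q = 73.2 + 0.05q → q_m = 44.6341.
Price p_m = 164.7 − 1·44.6341 = 120.0659; MC(q_m) = 73.2 + 0.05·44.6341 = 75.4317.
Competitive q* = 87.1429, so Δq = 42.5088; wedge = 120.0659 − 75.4317 = 44.6342.
Welfare loss = ½ × 42.5088 × 44.6342 = $948.67.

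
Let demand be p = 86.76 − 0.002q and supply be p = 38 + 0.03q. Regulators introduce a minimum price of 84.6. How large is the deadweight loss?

Competitive equilibrium: 86.76 − 0.002q = 38 + 0.03q → q* = 1523.75, p* = 83.7125.
At the floor p = 84.6, quantity demanded = (86.76 − 84.6)/0.002 = 1080.
Sellers' marginal cost at q' = 1080: 38 + 0.03·1080 = 70.4.
Δq = 1523.75 − 1080 = 443.75; wedge = 84.6 − 70.4 = 14.2.
Welfare loss = ½ × 443.75 × 14.2 = 3150.625.

3150.625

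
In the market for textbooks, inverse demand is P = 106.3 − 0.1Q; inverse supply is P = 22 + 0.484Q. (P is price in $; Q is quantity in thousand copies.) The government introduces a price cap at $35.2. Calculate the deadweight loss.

$4002.42 thousand

Competitive equilibrium: 106.3 − 0.1Q = 22 + 0.484Q → Q* = 144.3493, P* = 91.8651.
At the ceiling P = 35.2, quantity supplied = (35.2 − 22)/0.484 = 27.2727.
Willingness to pay at Q' = 27.2727: 106.3 − 0.1·27.2727 = 103.5727.
ΔQ = 144.3493 − 27.2727 = 117.0766; wedge = 103.5727 − 35.2 = 68.3727.
Deadweight loss = ½ × 117.0766 × 68.3727 = $4002.42 thousand.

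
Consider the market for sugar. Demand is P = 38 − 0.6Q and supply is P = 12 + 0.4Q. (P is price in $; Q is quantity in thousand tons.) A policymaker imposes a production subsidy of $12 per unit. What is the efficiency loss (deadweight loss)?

Competitive equilibrium: 38 − 0.6Q = 12 + 0.4Q → Q* = 26, P* = 22.4.
The subsidy lowers effective supply by 12: P = 0 + 0.4Q.
New quantity: 38 − 0.6Q = 0 + 0.4Q → Q' = 38.
Overproduction ΔQ = 38 − 26 = 12; wedge = subsidy = 12.
Deadweight loss = ½ × 12 × 12 = $72 thousand.

$72 thousand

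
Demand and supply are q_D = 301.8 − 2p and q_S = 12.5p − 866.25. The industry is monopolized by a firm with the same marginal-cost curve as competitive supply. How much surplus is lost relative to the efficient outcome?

1230.31

In inverse form: demand p = 150.9 − 0.5q, supply p = 69.3 + 0.08q.
Competitive equilibrium: 150.9 − 0.5q = 69.3 + 0.08q → q* = 140.6897, p* = 80.5552.
Marginal revenue: MR = 150.9 − q. Set MR = MC: 150.9 − q = 69.3 + 0.08q → q_m = 75.5556.
Price p_m = 150.9 − 0.5·75.5556 = 113.1222; MC(q_m) = 69.3 + 0.08·75.5556 = 75.3444.
Competitive q* = 140.6897, so Δq = 65.1341; wedge = 113.1222 − 75.3444 = 37.7778.
Welfare loss = ½ × 65.1341 × 37.7778 = 1230.31.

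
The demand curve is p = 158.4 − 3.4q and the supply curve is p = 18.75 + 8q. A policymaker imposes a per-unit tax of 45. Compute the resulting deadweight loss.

Competitive equilibrium: 158.4 − 3.4q = 18.75 + 8q → q* = 12.25, p* = 116.75.
With the tax, the buyer price exceeds the seller price by 45: (158.4 − 3.4q) − (18.75 + 8q) = 45 → q' = 8.3026.
Δq = 12.25 − 8.3026 = 3.9474; the wedge equals the tax, 45.
The triangle = ½ × 3.9474 × 45 = 88.82.

88.82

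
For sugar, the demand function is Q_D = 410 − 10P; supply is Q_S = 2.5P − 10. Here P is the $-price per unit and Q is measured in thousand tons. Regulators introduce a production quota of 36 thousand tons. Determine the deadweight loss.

In inverse form: demand P = 41 − 0.1Q, supply P = 4 + 0.4Q.
Competitive equilibrium: 41 − 0.1Q = 4 + 0.4Q → Q* = 74, P* = 33.6.
At Q = 36: demand price = 41 − 0.1·36 = 37.4; supply price = 4 + 0.4·36 = 18.4.
ΔQ = 74 − 36 = 38; wedge = 37.4 − 18.4 = 19.
Welfare loss = ½ × 38 × 19 = $361 thousand.

$361 thousand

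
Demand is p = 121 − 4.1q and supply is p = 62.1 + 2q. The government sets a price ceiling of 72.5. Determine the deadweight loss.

60.55

Competitive equilibrium: 121 − 4.1q = 62.1 + 2q → q* = 9.6557, p* = 81.4115.
At the ceiling p = 72.5, quantity supplied = (72.5 − 62.1)/2 = 5.2.
Willingness to pay at q' = 5.2: 121 − 4.1·5.2 = 99.68.
Δq = 9.6557 − 5.2 = 4.4557; wedge = 99.68 − 72.5 = 27.18.
The triangle = ½ × 4.4557 × 27.18 = 60.55.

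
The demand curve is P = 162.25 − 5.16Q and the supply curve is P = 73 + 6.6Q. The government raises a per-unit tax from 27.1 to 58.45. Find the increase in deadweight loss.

Competitive equilibrium: 162.25 − 5.16Q = 73 + 6.6Q → Q* = 7.5893, P* = 123.0893.
For a per-unit tax t: ΔQ = t/11.76, so DWL = ½·t·(t/11.76) = t²/23.52.
At t = 27.1: DWL = 31.225. At t = 58.45: DWL = 145.255.
Increase = 145.255 − 31.225 = 114.03.

114.03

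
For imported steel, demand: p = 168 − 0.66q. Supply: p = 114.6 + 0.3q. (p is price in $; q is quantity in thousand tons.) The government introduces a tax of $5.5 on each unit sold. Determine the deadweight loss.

$15.76 thousand

Competitive equilibrium: 168 − 0.66q = 114.6 + 0.3q → q* = 55.625, p* = 131.2875.
With the tax, the buyer price exceeds the seller price by 5.5: (168 − 0.66q) − (114.6 + 0.3q) = 5.5 → q' = 49.8958.
Δq = 55.625 − 49.8958 = 5.7292; the wedge equals the tax, 5.5.
Welfare loss = ½ × 5.7292 × 5.5 = $15.76 thousand.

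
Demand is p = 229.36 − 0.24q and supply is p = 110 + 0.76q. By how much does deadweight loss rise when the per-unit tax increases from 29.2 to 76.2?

Competitive equilibrium: 229.36 − 0.24q = 110 + 0.76q → q* = 119.36, p* = 200.7136.
For a per-unit tax t: Δq = t/1, so DWL = ½·t·(t/1) = t²/2.
At t = 29.2: DWL = 426.32. At t = 76.2: DWL = 2903.22.
Increase = 2903.22 − 426.32 = 2476.90.

2476.90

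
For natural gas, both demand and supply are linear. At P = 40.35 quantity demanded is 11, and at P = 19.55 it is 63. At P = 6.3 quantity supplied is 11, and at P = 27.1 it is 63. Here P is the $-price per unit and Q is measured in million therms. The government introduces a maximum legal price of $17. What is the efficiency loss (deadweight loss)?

$100.01 million

Demand slope = (19.55 − 40.35)/(63 − 11) = −0.4, so P = 44.75 − 0.4Q.
Supply slope = (27.1 − 6.3)/(63 − 11) = 0.4, so P = 1.9 + 0.4Q.
Competitive equilibrium: 44.75 − 0.4Q = 1.9 + 0.4Q → Q* = 53.5625, P* = 23.325.
At the ceiling P = 17, quantity supplied = (17 − 1.9)/0.4 = 37.75.
Willingness to pay at Q' = 37.75: 44.75 − 0.4·37.75 = 29.65.
ΔQ = 53.5625 − 37.75 = 15.8125; wedge = 29.65 − 17 = 12.65.
Welfare loss = ½ × 15.8125 × 12.65 = $100.01 million.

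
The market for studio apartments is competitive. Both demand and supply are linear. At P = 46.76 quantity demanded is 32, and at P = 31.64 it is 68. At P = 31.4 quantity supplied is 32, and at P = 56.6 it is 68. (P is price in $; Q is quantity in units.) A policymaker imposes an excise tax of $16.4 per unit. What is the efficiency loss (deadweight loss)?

$120.07

Demand slope = (31.64 − 46.76)/(68 − 32) = −0.42, so P = 60.2 − 0.42Q.
Supply slope = (56.6 − 31.4)/(68 − 32) = 0.7, so P = 9 + 0.7Q.
Competitive equilibrium: 60.2 − 0.42Q = 9 + 0.7Q → Q* = 45.7143, P* = 41.
With the tax, the buyer price exceeds the seller price by 16.4: (60.2 − 0.42Q) − (9 + 0.7Q) = 16.4 → Q' = 31.0714.
ΔQ = 45.7143 − 31.0714 = 14.6429; the wedge equals the tax, 16.4.
DWL = ½ × 14.6429 × 16.4 = $120.07.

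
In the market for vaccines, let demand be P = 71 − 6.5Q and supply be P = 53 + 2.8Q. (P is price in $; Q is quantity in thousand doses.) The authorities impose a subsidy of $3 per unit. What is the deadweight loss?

Competitive equilibrium: 71 − 6.5Q = 53 + 2.8Q → Q* = 1.9355, P* = 58.4194.
The subsidy lowers effective supply by 3: P = 50 + 2.8Q.
New quantity: 71 − 6.5Q = 50 + 2.8Q → Q' = 2.2581.
Overproduction ΔQ = 2.2581 − 1.9355 = 0.3226; wedge = subsidy = 3.
The triangle = ½ × 0.3226 × 3 = $0.48 thousand.

$0.48 thousand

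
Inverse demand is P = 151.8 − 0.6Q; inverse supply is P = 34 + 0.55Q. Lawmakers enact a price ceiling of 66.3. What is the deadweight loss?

1098.45

Competitive equilibrium: 151.8 − 0.6Q = 34 + 0.55Q → Q* = 102.4348, P* = 90.3391.
At the ceiling P = 66.3, quantity supplied = (66.3 − 34)/0.55 = 58.7273.
Willingness to pay at Q' = 58.7273: 151.8 − 0.6·58.7273 = 116.5636.
ΔQ = 102.4348 − 58.7273 = 43.7075; wedge = 116.5636 − 66.3 = 50.2636.
The triangle = ½ × 43.7075 × 50.2636 = 1098.45.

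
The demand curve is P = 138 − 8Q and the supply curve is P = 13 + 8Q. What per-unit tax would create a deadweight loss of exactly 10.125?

Competitive equilibrium: 138 − 8Q = 13 + 8Q → Q* = 7.8125, P* = 75.5.
A tax t gives ΔQ = t/16 and wedge t, so DWL = t²/32.
t²/32 = 10.125 → t² = 324 → t = 18.

18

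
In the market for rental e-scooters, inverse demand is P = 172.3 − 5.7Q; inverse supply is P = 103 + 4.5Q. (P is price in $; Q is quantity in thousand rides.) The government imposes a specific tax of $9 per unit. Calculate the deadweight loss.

$3.97 thousand

Competitive equilibrium: 172.3 − 5.7Q = 103 + 4.5Q → Q* = 6.7941, P* = 133.5735.
With the tax, the buyer price exceeds the seller price by 9: (172.3 − 5.7Q) − (103 + 4.5Q) = 9 → Q' = 5.9118.
ΔQ = 6.7941 − 5.9118 = 0.8823; the wedge equals the tax, 9.
DWL = ½ × 0.8823 × 9 = $3.97 thousand.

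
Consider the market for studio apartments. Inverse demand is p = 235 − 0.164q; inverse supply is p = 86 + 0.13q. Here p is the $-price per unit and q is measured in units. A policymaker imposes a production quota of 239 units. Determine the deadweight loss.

$10542.59

Competitive equilibrium: 235 − 0.164q = 86 + 0.13q → q* = 506.8027, p* = 151.8844.
At q = 239: demand price = 235 − 0.164·239 = 195.804; supply price = 86 + 0.13·239 = 117.07.
Δq = 506.8027 − 239 = 267.8027; wedge = 195.804 − 117.07 = 78.734.
The triangle = ½ × 267.8027 × 78.734 = $10542.59.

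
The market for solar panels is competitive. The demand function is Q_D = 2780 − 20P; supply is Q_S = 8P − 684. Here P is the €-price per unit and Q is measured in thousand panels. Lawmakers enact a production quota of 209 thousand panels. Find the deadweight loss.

€818.44 thousand

In inverse form: demand P = 139 − 0.05Q, supply P = 85.5 + 0.125Q.
Competitive equilibrium: 139 − 0.05Q = 85.5 + 0.125Q → Q* = 305.7143, P* = 123.7143.
At Q = 209: demand price = 139 − 0.05·209 = 128.55; supply price = 85.5 + 0.125·209 = 111.625.
ΔQ = 305.7143 − 209 = 96.7143; wedge = 128.55 − 111.625 = 16.925.
Deadweight loss = ½ × 96.7143 × 16.925 = €818.44 thousand.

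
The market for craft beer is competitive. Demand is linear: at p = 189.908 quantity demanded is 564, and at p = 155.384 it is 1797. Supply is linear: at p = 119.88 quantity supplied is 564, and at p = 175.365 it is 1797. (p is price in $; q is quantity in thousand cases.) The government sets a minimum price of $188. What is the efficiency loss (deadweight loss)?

Demand slope = (155.384 − 189.908)/(1797 − 564) = −0.028, so p = 205.7 − 0.028q.
Supply slope = (175.365 − 119.88)/(1797 − 564) = 0.045, so p = 94.5 + 0.045q.
Competitive equilibrium: 205.7 − 0.028q = 94.5 + 0.045q → q* = 1523.28767, p* = 163.04795.
At the floor p = 188, quantity demanded = (205.7 − 188)/0.028 = 632.14286.
Sellers' marginal cost at q' = 632.14286: 94.5 + 0.045·632.14286 = 122.94643.
Δq = 1523.28767 − 632.14286 = 891.14481; wedge = 188 − 122.94643 = 65.05357.
Welfare loss = ½ × 891.14481 × 65.05357 = $28986.08 thousand.

$28986.08 thousand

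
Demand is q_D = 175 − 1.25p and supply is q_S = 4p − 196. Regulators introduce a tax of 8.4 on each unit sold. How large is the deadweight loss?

In inverse form: demand p = 140 − 0.8q, supply p = 49 + 0.25q.
Competitive equilibrium: 140 − 0.8q = 49 + 0.25q → q* = 86.6667, p* = 70.6667.
With the tax, the buyer price exceeds the seller price by 8.4: (140 − 0.8q) − (49 + 0.25q) = 8.4 → q' = 78.6667.
Δq = 86.6667 − 78.6667 = 8; the wedge equals the tax, 8.4.
The triangle = ½ × 8 × 8.4 = 33.60.

33.60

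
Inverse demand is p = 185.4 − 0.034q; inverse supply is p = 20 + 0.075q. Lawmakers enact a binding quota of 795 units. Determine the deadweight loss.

28443.92

Competitive equilibrium: 185.4 − 0.034q = 20 + 0.075q → q* = 1517.4312, p* = 133.8073.
At q = 795: demand price = 185.4 − 0.034·795 = 158.37; supply price = 20 + 0.075·795 = 79.625.
Δq = 1517.4312 − 795 = 722.4312; wedge = 158.37 − 79.625 = 78.745.
DWL = ½ × 722.4312 × 78.745 = 28443.92.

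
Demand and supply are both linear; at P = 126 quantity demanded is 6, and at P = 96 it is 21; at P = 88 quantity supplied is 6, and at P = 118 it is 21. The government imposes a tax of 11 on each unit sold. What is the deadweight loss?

Demand slope = (96 − 126)/(21 − 6) = −2, so P = 138 − 2Q.
Supply slope = (118 − 88)/(21 − 6) = 2, so P = 76 + 2Q.
Competitive equilibrium: 138 − 2Q = 76 + 2Q → Q* = 15.5, P* = 107.
With the tax, the buyer price exceeds the seller price by 11: (138 − 2Q) − (76 + 2Q) = 11 → Q' = 12.75.
ΔQ = 15.5 − 12.75 = 2.75; the wedge equals the tax, 11.
DWL = ½ × 2.75 × 11 = 15.125.

15.125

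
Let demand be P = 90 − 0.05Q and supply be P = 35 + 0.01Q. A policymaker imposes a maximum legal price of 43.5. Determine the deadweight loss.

Competitive equilibrium: 90 − 0.05Q = 35 + 0.01Q → Q* = 916.6667, P* = 44.1667.
At the ceiling P = 43.5, quantity supplied = (43.5 − 35)/0.01 = 850.
Willingness to pay at Q' = 850: 90 − 0.05·850 = 47.5.
ΔQ = 916.6667 − 850 = 66.6667; wedge = 47.5 − 43.5 = 4.
Welfare loss = ½ × 66.6667 × 4 = 133.33.

133.33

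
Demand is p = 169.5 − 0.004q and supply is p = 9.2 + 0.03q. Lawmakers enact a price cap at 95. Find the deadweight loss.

Competitive equilibrium: 169.5 − 0.004q = 9.2 + 0.03q → q* = 4714.7059, p* = 150.6412.
At the ceiling p = 95, quantity supplied = (95 − 9.2)/0.03 = 2860.
Willingness to pay at q' = 2860: 169.5 − 0.004·2860 = 158.06.
Δq = 4714.7059 − 2860 = 1854.7059; wedge = 158.06 − 95 = 63.06.
DWL = ½ × 1854.7059 × 63.06 = 58478.88.

58478.88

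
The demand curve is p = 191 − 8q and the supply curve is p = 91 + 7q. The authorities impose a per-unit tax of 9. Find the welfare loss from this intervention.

2.70

Competitive equilibrium: 191 − 8q = 91 + 7q → q* = 6.6667, p* = 137.6667.
With the tax, the buyer price exceeds the seller price by 9: (191 − 8q) − (91 + 7q) = 9 → q' = 6.0667.
Δq = 6.6667 − 6.0667 = 0.6; the wedge equals the tax, 9.
Deadweight loss = ½ × 0.6 × 9 = 2.70.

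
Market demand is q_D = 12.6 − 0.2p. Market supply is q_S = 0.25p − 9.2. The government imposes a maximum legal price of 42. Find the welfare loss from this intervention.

11.68

In inverse form: demand p = 63 − 5q, supply p = 36.8 + 4q.
Competitive equilibrium: 63 − 5q = 36.8 + 4q → q* = 2.9111, p* = 48.4444.
At the ceiling p = 42, quantity supplied = (42 − 36.8)/4 = 1.3.
Willingness to pay at q' = 1.3: 63 − 5·1.3 = 56.5.
Δq = 2.9111 − 1.3 = 1.6111; wedge = 56.5 − 42 = 14.5.
DWL = ½ × 1.6111 × 14.5 = 11.68.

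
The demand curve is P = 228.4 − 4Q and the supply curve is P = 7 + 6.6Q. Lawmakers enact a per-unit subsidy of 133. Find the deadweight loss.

Competitive equilibrium: 228.4 − 4Q = 7 + 6.6Q → Q* = 20.8868, P* = 144.8528.
The subsidy lowers effective supply by 133: P = 6.6Q − 126.
New quantity: 228.4 − 4Q = 6.6Q − 126 → Q' = 33.434.
Overproduction ΔQ = 33.434 − 20.8868 = 12.5472; wedge = subsidy = 133.
Deadweight loss = ½ × 12.5472 × 133 = 834.39.

834.39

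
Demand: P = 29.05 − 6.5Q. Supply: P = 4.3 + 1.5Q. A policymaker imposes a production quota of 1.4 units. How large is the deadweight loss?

Competitive equilibrium: 29.05 − 6.5Q = 4.3 + 1.5Q → Q* = 3.0938, P* = 8.9406.
At Q = 1.4: demand price = 29.05 − 6.5·1.4 = 19.95; supply price = 4.3 + 1.5·1.4 = 6.4.
ΔQ = 3.0938 − 1.4 = 1.6938; wedge = 19.95 − 6.4 = 13.55.
Deadweight loss = ½ × 1.6938 × 13.55 = 11.48.

11.48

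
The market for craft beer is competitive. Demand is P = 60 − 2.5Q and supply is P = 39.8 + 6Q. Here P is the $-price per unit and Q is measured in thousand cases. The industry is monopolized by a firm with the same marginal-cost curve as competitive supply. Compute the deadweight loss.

Competitive equilibrium: 60 − 2.5Q = 39.8 + 6Q → Q* = 2.3765, P* = 54.0588.
Marginal revenue: MR = 60 − 5Q. Set MR = MC: 60 − 5Q = 39.8 + 6Q → Q_m = 1.8364.
Price P_m = 60 − 2.5·1.8364 = 55.409; MC(Q_m) = 39.8 + 6·1.8364 = 50.8184.
Competitive Q* = 2.3765, so ΔQ = 0.5401; wedge = 55.409 − 50.8184 = 4.5906.
Deadweight loss = ½ × 0.5401 × 4.5906 = $1.24 thousand.

$1.24 thousand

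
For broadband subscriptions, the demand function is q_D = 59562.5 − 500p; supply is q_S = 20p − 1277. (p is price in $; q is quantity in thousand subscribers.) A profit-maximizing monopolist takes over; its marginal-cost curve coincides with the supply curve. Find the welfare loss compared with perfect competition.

In inverse form: demand p = 119.125 − 0.002q, supply p = 63.85 + 0.05q.
Competitive equilibrium: 119.125 − 0.002q = 63.85 + 0.05q → q* = 1062.9808, p* = 116.999.
Marginal revenue: MR = 119.125 − 0.004q. Set MR = MC: 119.125 − 0.004q = 63.85 + 0.05q → q_m = 1023.6111.
Price p_m = 119.125 − 0.002·1023.6111 = 117.0778; MC(q_m) = 63.85 + 0.05·1023.6111 = 115.0306.
Competitive q* = 1062.9808, so Δq = 39.3697; wedge = 117.0778 − 115.0306 = 2.0472.
Welfare loss = ½ × 39.3697 × 2.0472 = $40.30 thousand.

$40.30 thousand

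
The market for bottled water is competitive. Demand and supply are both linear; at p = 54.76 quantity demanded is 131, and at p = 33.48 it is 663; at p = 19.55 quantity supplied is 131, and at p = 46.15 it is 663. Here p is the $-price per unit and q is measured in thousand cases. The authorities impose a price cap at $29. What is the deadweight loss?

Demand slope = (33.48 − 54.76)/(663 − 131) = −0.04, so p = 60 − 0.04q.
Supply slope = (46.15 − 19.55)/(663 − 131) = 0.05, so p = 13 + 0.05q.
Competitive equilibrium: 60 − 0.04q = 13 + 0.05q → q* = 522.2222, p* = 39.1111.
At the ceiling p = 29, quantity supplied = (29 − 13)/0.05 = 320.
Willingness to pay at q' = 320: 60 − 0.04·320 = 47.2.
Δq = 522.2222 − 320 = 202.2222; wedge = 47.2 − 29 = 18.2.
Deadweight loss = ½ × 202.2222 × 18.2 = $1840.22 thousand.

$1840.22 thousand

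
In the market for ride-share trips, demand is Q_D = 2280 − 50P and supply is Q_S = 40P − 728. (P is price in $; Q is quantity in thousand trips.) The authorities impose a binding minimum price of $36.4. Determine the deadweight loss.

$498.78 thousand

In inverse form: demand P = 45.6 − 0.02Q, supply P = 18.2 + 0.025Q.
Competitive equilibrium: 45.6 − 0.02Q = 18.2 + 0.025Q → Q* = 608.8889, P* = 33.4222.
At the floor P = 36.4, quantity demanded = (45.6 − 36.4)/0.02 = 460.
Sellers' marginal cost at Q' = 460: 18.2 + 0.025·460 = 29.7.
ΔQ = 608.8889 − 460 = 148.8889; wedge = 36.4 − 29.7 = 6.7.
Welfare loss = ½ × 148.8889 × 6.7 = $498.78 thousand.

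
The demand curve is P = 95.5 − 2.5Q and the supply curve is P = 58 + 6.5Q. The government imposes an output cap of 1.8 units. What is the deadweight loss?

25.205

Competitive equilibrium: 95.5 − 2.5Q = 58 + 6.5Q → Q* = 4.1667, P* = 85.0833.
At Q = 1.8: demand price = 95.5 − 2.5·1.8 = 91; supply price = 58 + 6.5·1.8 = 69.7.
ΔQ = 4.1667 − 1.8 = 2.3667; wedge = 91 − 69.7 = 21.3.
Deadweight loss = ½ × 2.3667 × 21.3 = 25.205.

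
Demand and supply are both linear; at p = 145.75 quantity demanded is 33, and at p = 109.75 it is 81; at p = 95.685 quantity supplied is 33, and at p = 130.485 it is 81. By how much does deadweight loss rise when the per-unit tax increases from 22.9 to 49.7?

Demand slope = (109.75 − 145.75)/(81 − 33) = −0.75, so p = 170.5 − 0.75q.
Supply slope = (130.485 − 95.685)/(81 − 33) = 0.725, so p = 71.76 + 0.725q.
Competitive equilibrium: 170.5 − 0.75q = 71.76 + 0.725q → q* = 66.9424, p* = 120.2932.
For a per-unit tax t: Δq = t/1.475, so DWL = ½·t·(t/1.475) = t²/2.95.
At t = 22.9: DWL = 177.766. At t = 49.7: DWL = 837.319.
Increase = 837.319 − 177.766 = 659.55.

659.55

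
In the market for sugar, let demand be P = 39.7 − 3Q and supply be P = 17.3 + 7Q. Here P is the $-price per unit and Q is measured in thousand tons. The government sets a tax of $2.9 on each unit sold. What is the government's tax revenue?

Competitive equilibrium: 39.7 − 3Q = 17.3 + 7Q → Q* = 2.24, P* = 32.98.
With the tax, the buyer price exceeds the seller price by 2.9: (39.7 − 3Q) − (17.3 + 7Q) = 2.9 → Q' = 1.95.
Tax revenue = 2.9 × 1.95 = $5.655 thousand.

$5.655 thousand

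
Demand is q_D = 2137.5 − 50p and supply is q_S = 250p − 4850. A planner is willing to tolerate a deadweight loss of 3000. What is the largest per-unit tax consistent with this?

12

In inverse form: demand p = 42.75 − 0.02q, supply p = 19.4 + 0.004q.
Competitive equilibrium: 42.75 − 0.02q = 19.4 + 0.004q → q* = 972.9167, p* = 23.2917.
A tax t gives Δq = t/0.024 and wedge t, so DWL = t²/0.048.
t²/0.048 = 3000 → t² = 144 → t = 12.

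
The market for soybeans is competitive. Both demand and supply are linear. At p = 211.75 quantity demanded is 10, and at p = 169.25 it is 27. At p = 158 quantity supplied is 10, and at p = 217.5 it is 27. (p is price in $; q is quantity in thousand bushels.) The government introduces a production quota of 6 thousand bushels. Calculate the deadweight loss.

Demand slope = (169.25 − 211.75)/(27 − 10) = −2.5, so p = 236.75 − 2.5q.
Supply slope = (217.5 − 158)/(27 − 10) = 3.5, so p = 123 + 3.5q.
Competitive equilibrium: 236.75 − 2.5q = 123 + 3.5q → q* = 18.95833, p* = 189.35417.
At q = 6: demand price = 236.75 − 2.5·6 = 221.75; supply price = 123 + 3.5·6 = 144.
Δq = 18.95833 − 6 = 12.95833; wedge = 221.75 − 144 = 77.75.
DWL = ½ × 12.95833 × 77.75 = $503.76 thousand.

$503.76 thousand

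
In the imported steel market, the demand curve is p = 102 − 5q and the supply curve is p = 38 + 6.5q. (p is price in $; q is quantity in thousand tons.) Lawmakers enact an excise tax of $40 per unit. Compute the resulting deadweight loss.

Competitive equilibrium: 102 − 5q = 38 + 6.5q → q* = 5.56522, p* = 74.17391.
With the tax, the buyer price exceeds the seller price by 40: (102 − 5q) − (38 + 6.5q) = 40 → q' = 2.08696.
Δq = 5.56522 − 2.08696 = 3.47826; the wedge equals the tax, 40.
Welfare loss = ½ × 3.47826 × 40 = $69.57 thousand.

$69.57 thousand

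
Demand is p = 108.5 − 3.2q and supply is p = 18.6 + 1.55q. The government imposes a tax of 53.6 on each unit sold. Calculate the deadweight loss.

Competitive equilibrium: 108.5 − 3.2q = 18.6 + 1.55q → q* = 18.9263, p* = 47.9358.
With the tax, the buyer price exceeds the seller price by 53.6: (108.5 − 3.2q) − (18.6 + 1.55q) = 53.6 → q' = 7.6421.
Δq = 18.9263 − 7.6421 = 11.2842; the wedge equals the tax, 53.6.
Welfare loss = ½ × 11.2842 × 53.6 = 302.42.

302.42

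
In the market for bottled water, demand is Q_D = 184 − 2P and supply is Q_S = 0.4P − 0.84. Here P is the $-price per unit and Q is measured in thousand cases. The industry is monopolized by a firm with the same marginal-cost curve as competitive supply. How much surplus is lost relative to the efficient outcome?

$27.49 thousand

In inverse form: demand P = 92 − 0.5Q, supply P = 2.1 + 2.5Q.
Competitive equilibrium: 92 − 0.5Q = 2.1 + 2.5Q → Q* = 29.9667, P* = 77.0167.
Marginal revenue: MR = 92 − Q. Set MR = MC: 92 − Q = 2.1 + 2.5Q → Q_m = 25.6857.
Price P_m = 92 − 0.5·25.6857 = 79.1572; MC(Q_m) = 2.1 + 2.5·25.6857 = 66.3143.
Competitive Q* = 29.9667, so ΔQ = 4.281; wedge = 79.1572 − 66.3143 = 12.8429.
DWL = ½ × 4.281 × 12.8429 = $27.49 thousand.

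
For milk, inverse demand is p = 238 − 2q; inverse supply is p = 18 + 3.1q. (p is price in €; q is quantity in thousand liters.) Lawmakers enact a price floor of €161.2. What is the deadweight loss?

Competitive equilibrium: 238 − 2q = 18 + 3.1q → q* = 43.1373, p* = 151.7255.
At the floor p = 161.2, quantity demanded = (238 − 161.2)/2 = 38.4.
Sellers' marginal cost at q' = 38.4: 18 + 3.1·38.4 = 137.04.
Δq = 43.1373 − 38.4 = 4.7373; wedge = 161.2 − 137.04 = 24.16.
Welfare loss = ½ × 4.7373 × 24.16 = €57.23 thousand.

€57.23 thousand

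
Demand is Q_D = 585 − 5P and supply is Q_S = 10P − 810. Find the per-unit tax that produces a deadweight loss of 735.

21

In inverse form: demand P = 117 − 0.2Q, supply P = 81 + 0.1Q.
Competitive equilibrium: 117 − 0.2Q = 81 + 0.1Q → Q* = 120, P* = 93.
A tax t gives ΔQ = t/0.3 and wedge t, so DWL = t²/0.6.
t²/0.6 = 735 → t² = 441 → t = 21.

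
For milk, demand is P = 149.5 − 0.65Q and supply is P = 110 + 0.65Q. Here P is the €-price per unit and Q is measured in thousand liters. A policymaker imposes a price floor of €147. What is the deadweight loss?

Competitive equilibrium: 149.5 − 0.65Q = 110 + 0.65Q → Q* = 30.3846, P* = 129.75.
At the floor P = 147, quantity demanded = (149.5 − 147)/0.65 = 3.8462.
Sellers' marginal cost at Q' = 3.8462: 110 + 0.65·3.8462 = 112.5.
ΔQ = 30.3846 − 3.8462 = 26.5384; wedge = 147 − 112.5 = 34.5.
Welfare loss = ½ × 26.5384 × 34.5 = €457.79 thousand.

€457.79 thousand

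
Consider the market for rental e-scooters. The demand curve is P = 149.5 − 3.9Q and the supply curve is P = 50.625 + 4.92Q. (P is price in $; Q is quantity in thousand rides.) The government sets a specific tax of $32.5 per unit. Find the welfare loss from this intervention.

Competitive equilibrium: 149.5 − 3.9Q = 50.625 + 4.92Q → Q* = 11.2103, P* = 105.7798.
With the tax, the buyer price exceeds the seller price by 32.5: (149.5 − 3.9Q) − (50.625 + 4.92Q) = 32.5 → Q' = 7.5255.
ΔQ = 11.2103 − 7.5255 = 3.6848; the wedge equals the tax, 32.5.
Deadweight loss = ½ × 3.6848 × 32.5 = $59.88 thousand.

$59.88 thousand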